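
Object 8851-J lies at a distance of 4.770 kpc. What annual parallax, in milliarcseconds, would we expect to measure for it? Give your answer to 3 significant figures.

0.210 mas

d = 4.770 kpc = 4770 pc.
p = 1/d = 1/4770 = 0.00020964 arcsec.
= 0.00020964 × 1000 = 0.20964 mas.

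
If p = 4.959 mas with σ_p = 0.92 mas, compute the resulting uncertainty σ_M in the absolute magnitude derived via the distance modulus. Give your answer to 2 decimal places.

M = m − 5 log₁₀ d + 5 = m + 5 log₁₀ p + 5, so ∂M/∂p = 5/(p ln 10).
σ_M = (5/ln 10) · (σ_p/p) = 2.1715 × 0.92/4.959 = 2.1715 × 0.18552 = 0.40286.

σ_M = 0.40 mag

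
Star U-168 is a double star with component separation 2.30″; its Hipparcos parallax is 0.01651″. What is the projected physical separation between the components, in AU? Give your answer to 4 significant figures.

139.3 AU

d = 1/p = 1/0.01651″ = 60.569 pc.
At distance d (pc), an angle of θ arcsec spans θ·d AU: s = 2.30 × 60.569 = 139.31 AU.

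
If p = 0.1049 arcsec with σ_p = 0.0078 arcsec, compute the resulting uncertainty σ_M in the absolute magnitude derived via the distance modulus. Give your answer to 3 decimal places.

σ_M = 0.161 mag

M = m − 5 log₁₀ d + 5 = m + 5 log₁₀ p + 5, so ∂M/∂p = 5/(p ln 10).
σ_M = (5/ln 10) · (σ_p/p) = 2.1715 × 0.0078/0.1049 = 2.1715 × 0.074357 = 0.16147.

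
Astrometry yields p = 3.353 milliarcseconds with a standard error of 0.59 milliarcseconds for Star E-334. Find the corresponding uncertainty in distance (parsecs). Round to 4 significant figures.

52.48 pc

d = 1/p, so σ_d = σ_p / p².
σ_d = 0.000590 / (0.003353)² = 0.000590 / 0.000011243 = 52.477 pc.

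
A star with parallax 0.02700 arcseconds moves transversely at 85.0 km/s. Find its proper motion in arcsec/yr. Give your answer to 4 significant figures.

d = 1/p = 1/0.02700″ = 37.037 pc.
μ = v_t / (4.74 d) = 85.0 / (4.74 × 37.037) = 85.0 / 175.56 = 0.48416 ″/yr.

0.4842 arcsec/yr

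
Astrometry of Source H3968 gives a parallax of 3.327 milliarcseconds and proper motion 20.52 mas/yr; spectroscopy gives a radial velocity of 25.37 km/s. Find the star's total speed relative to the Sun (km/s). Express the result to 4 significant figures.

d = 1/p = 1/0.003327″ = 300.57 pc.
μ = 20.52 mas/yr = 0.02052 ″/yr.
v_t = 4.740 μ d = 4.740 × 0.02052 × 300.57 = 29.235 km/s.
v = √(v_r² + v_t²) = √(25.37² + 29.235²) = √1498.32 = 38.708 km/s.

38.71 km/s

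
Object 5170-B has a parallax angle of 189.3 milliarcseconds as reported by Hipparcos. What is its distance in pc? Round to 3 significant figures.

p = 189.3 milliarcseconds = 0.1893 arcsec.
d = 1/p = 1/0.1893 = 5.2826 pc.

5.28 pc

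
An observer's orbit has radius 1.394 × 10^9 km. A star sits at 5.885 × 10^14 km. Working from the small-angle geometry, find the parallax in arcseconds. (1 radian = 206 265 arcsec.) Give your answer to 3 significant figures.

θ ≈ B/d = (1.394 × 10^9) / (5.885 × 10^14) = 2.3687 × 10^-6 rad.
In arcseconds: 2.3687 × 10^-6 × 206265 = 0.48858″.

0.489 arcsec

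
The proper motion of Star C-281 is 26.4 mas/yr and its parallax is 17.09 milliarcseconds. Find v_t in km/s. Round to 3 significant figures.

d = 1/p = 1/0.01709″ = 58.514 pc.
μ = 26.4 mas/yr = 0.0264 ″/yr.
v_t = 4.74 × μ × d = 4.74 × 0.0264 × 58.514 = 7.3222 km/s.

7.32 km/s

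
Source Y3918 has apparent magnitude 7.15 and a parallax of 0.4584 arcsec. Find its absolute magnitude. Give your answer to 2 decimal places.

d = 1/p = 1/0.4584″ = 2.1815 pc.
m − M = 5 log₁₀(2.1815) − 5 = 1.6938 − 5 = -3.3062.
M = m − (m − M) = 7.15 − (-3.3062) = 10.46.

M = 10.46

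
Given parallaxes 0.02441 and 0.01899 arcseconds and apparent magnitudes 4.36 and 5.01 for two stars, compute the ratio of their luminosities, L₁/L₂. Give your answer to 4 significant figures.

d₁ = 1/p₁ = 1/0.02441″ = 40.967 pc; d₂ = 1/p₂ = 1/0.01899″ = 52.659 pc.
M₁ = m₁ − 5 log₁₀ d₁ + 5 = 4.36 − 8.0622 + 5 = 1.2978.
M₂ = 5.01 − 8.6074 + 5 = 1.4026.
L₁/L₂ = 10^(0.4(M₂ − M₁)) = 10^(0.4 × 0.1048) = 10^0.04192 = 1.1013.

L₁/L₂ = 1.101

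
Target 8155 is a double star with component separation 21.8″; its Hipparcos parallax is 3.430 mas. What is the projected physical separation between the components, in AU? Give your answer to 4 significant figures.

d = 1/p = 1/0.003430″ = 291.55 pc.
At distance d (pc), an angle of θ arcsec spans θ·d AU: s = 21.8 × 291.55 = 6355.8 AU.

6356 AU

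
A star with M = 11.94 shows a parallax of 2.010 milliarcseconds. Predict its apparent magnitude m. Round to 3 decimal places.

m = 20.424

d = 1/p = 1/0.002010″ = 497.51 pc.
m − M = 5 log₁₀ d − 5 = 5 log₁₀(497.51) − 5 = 13.4840 − 5 = 8.4840.
m = M + (m − M) = 11.94 + 8.4840 = 20.424.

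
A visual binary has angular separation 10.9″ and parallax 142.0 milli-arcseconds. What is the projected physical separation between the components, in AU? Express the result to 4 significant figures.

d = 1/p = 1/0.1420″ = 7.0423 pc.
At distance d (pc), an angle of θ arcsec spans θ·d AU: s = 10.9 × 7.0423 = 76.761 AU.

76.76 AU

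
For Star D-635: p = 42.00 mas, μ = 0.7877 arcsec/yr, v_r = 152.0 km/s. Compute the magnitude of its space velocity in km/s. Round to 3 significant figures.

176 km/s

d = 1/p = 1/0.04200″ = 23.81 pc.
v_t = 4.740 μ d = 4.740 × 0.7877 × 23.81 = 88.899 km/s.
v = √(v_r² + v_t²) = √(152.0² + 88.899²) = √31007 = 176.09 km/s.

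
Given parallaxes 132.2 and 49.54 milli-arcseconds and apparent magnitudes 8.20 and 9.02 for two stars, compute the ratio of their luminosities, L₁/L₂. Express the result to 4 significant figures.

d₁ = 1/p₁ = 1/0.1322″ = 7.5643 pc; d₂ = 1/p₂ = 1/0.04954″ = 20.186 pc.
M₁ = m₁ − 5 log₁₀ d₁ + 5 = 8.20 − 4.3938 + 5 = 8.8062.
M₂ = 9.02 − 6.5253 + 5 = 7.4947.
L₁/L₂ = 10^(0.4(M₂ − M₁)) = 10^(0.4 × (-1.3115)) = 10^(-0.52460) = 0.29881.

L₁/L₂ = 0.2988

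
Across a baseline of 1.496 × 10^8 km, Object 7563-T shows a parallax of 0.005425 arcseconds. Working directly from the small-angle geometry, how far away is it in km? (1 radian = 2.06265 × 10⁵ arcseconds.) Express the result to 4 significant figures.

θ = 0.005425″ = 0.005425/206265 = 2.6301 × 10^-8 rad.
d = B/θ = (1.496 × 10^8) / (2.6301 × 10^-8) = 5.6880 × 10^15 km.

5.688 × 10^15 km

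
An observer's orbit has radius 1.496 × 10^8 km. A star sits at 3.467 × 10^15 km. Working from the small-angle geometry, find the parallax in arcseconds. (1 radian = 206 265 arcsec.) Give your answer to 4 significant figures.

θ ≈ B/d = (1.496 × 10^8) / (3.467 × 10^15) = 4.3150 × 10^-8 rad.
In arcseconds: 4.3150 × 10^-8 × 206265 = 0.0089003″.

0.008900 arcsec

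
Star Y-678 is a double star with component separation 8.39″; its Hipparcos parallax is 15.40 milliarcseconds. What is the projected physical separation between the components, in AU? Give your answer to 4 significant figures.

d = 1/p = 1/0.01540″ = 64.935 pc.
At distance d (pc), an angle of θ arcsec spans θ·d AU: s = 8.39 × 64.935 = 544.8 AU.

544.8 AU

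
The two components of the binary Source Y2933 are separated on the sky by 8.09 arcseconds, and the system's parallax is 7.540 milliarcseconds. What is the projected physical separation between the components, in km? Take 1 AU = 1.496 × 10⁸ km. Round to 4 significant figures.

d = 1/p = 1/0.007540″ = 132.63 pc.
At distance d (pc), an angle of θ arcsec spans θ·d AU: s = 8.09 × 132.63 = 1073 AU.
= 1073 × 1.496 × 10⁸ km = 1.6052 × 10^11 km.

1.605 × 10^11 km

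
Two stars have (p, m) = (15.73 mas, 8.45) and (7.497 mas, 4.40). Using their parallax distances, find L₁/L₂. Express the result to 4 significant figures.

L₁/L₂ = 0.005449

d₁ = 1/p₁ = 1/0.01573″ = 63.573 pc; d₂ = 1/p₂ = 1/0.007497″ = 133.39 pc.
M₁ = m₁ − 5 log₁₀ d₁ + 5 = 8.45 − 9.0164 + 5 = 4.4336.
M₂ = 4.40 − 10.6256 + 5 = -1.2256.
L₁/L₂ = 10^(0.4(M₂ − M₁)) = 10^(0.4 × (-5.6592)) = 10^(-2.26368) = 0.005449.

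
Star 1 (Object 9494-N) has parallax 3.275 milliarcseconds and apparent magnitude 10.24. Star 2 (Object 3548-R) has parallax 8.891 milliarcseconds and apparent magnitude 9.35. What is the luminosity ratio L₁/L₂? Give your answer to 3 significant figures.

L₁/L₂ = 3.25

d₁ = 1/p₁ = 1/0.003275″ = 305.34 pc; d₂ = 1/p₂ = 1/0.008891″ = 112.47 pc.
M₁ = m₁ − 5 log₁₀ d₁ + 5 = 10.24 − 12.4239 + 5 = 2.8161.
M₂ = 9.35 − 10.2552 + 5 = 4.0948.
L₁/L₂ = 10^(0.4(M₂ − M₁)) = 10^(0.4 × 1.2787) = 10^0.51148 = 3.247.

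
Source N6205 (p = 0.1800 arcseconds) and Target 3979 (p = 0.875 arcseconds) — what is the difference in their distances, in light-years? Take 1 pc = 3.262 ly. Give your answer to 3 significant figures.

d_A = 1/0.1800″ = 5.5556 pc; d_B = 1/0.8750″ = 1.1429 pc.
|d_B − d_A| = |1.1429 − 5.5556| = 4.4127 pc = 4.4127 × 3.262 ly = 14.394 ly.

14.4 ly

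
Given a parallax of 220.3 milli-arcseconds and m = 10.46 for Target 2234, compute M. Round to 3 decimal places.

d = 1/p = 1/0.2203″ = 4.5393 pc.
m − M = 5 log₁₀(4.5393) − 5 = 3.2849 − 5 = -1.7151.
M = m − (m − M) = 10.46 − (-1.7151) = 12.175.

M = 12.175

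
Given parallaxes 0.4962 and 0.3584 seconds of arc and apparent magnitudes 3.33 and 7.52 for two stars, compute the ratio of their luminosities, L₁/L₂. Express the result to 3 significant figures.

d₁ = 1/p₁ = 1/0.4962″ = 2.0153 pc; d₂ = 1/p₂ = 1/0.3584″ = 2.7902 pc.
M₁ = m₁ − 5 log₁₀ d₁ + 5 = 3.33 − 1.5217 + 5 = 6.8083.
M₂ = 7.52 − 2.2282 + 5 = 10.2918.
L₁/L₂ = 10^(0.4(M₂ − M₁)) = 10^(0.4 × 3.4835) = 10^1.39340 = 24.74.

L₁/L₂ = 24.7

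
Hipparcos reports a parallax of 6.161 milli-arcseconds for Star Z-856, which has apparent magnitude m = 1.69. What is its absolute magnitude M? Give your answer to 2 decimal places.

d = 1/p = 1/0.006161″ = 162.31 pc.
m − M = 5 log₁₀(162.31) − 5 = 11.0517 − 5 = 6.0517.
M = m − (m − M) = 1.69 − 6.0517 = -4.36.

M = -4.36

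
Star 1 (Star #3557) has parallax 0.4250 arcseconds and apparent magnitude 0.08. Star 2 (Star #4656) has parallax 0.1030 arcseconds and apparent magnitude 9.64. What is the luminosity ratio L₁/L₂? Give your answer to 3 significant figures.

L₁/L₂ = 392

d₁ = 1/p₁ = 1/0.4250″ = 2.3529 pc; d₂ = 1/p₂ = 1/0.1030″ = 9.7087 pc.
M₁ = m₁ − 5 log₁₀ d₁ + 5 = 0.08 − 1.8580 + 5 = 3.2220.
M₂ = 9.64 − 4.9358 + 5 = 9.7042.
L₁/L₂ = 10^(0.4(M₂ − M₁)) = 10^(0.4 × 6.4822) = 10^2.59288 = 391.63.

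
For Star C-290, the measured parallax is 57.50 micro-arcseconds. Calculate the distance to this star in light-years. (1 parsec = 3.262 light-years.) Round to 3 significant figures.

p = 57.50 micro-arcseconds = 0.00005750 arcsec.
d = 1/p = 1/0.00005750 = 17391 pc.
In light-years: 17391 × 3.262 = 56729 ly.

56700 light years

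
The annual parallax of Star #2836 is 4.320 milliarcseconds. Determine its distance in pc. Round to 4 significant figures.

p = 4.320 milliarcseconds = 0.004320 arcsec.
d = 1/p = 1/0.004320 = 231.48 pc.

231.5 pc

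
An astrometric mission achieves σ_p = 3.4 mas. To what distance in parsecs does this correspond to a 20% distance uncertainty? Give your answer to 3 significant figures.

58.8 pc

σ_d/d = σ_p/p, so the condition is σ_p/p ≤ 0.20, i.e. p ≥ σ_p/0.20.
p_min = 3.4/0.20 = 17 mas = 0.017 arcsec.
d_max = 1/p_min = 1/0.017 = 58.824 pc.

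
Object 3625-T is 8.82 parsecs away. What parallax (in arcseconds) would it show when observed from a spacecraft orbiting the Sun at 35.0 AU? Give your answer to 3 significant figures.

3.97 arcsec

p (arcsec) = B (AU) / d (pc).
p = 35.0 / 8.82 = 3.9683 arcsec.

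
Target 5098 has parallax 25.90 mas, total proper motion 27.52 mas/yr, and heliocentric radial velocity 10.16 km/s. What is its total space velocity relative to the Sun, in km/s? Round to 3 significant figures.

11.3 km/s

d = 1/p = 1/0.02590″ = 38.61 pc.
μ = 27.52 mas/yr = 0.02752 ″/yr.
v_t = 4.740 μ d = 4.740 × 0.02752 × 38.61 = 5.0365 km/s.
v = √(v_r² + v_t²) = √(10.16² + 5.0365²) = √128.592 = 11.34 km/s.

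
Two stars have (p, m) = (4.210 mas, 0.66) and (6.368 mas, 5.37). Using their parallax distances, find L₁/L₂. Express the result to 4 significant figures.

L₁/L₂ = 175.2

d₁ = 1/p₁ = 1/0.004210″ = 237.53 pc; d₂ = 1/p₂ = 1/0.006368″ = 157.04 pc.
M₁ = m₁ − 5 log₁₀ d₁ + 5 = 0.66 − 11.8786 + 5 = -6.2186.
M₂ = 5.37 − 10.9801 + 5 = -0.6101.
L₁/L₂ = 10^(0.4(M₂ − M₁)) = 10^(0.4 × 5.6085) = 10^2.24340 = 175.15.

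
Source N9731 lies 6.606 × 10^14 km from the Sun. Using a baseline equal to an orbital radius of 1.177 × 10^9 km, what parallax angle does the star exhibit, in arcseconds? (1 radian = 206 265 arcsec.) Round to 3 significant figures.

θ ≈ B/d = (1.177 × 10^9) / (6.606 × 10^14) = 1.7817 × 10^-6 rad.
In arcseconds: 1.7817 × 10^-6 × 206265 = 0.3675″.

0.368 arcsec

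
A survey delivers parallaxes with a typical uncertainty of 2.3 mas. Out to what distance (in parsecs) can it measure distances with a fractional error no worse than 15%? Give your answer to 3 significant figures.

65.2 pc

σ_d/d = σ_p/p, so the condition is σ_p/p ≤ 0.15, i.e. p ≥ σ_p/0.15.
p_min = 2.3/0.15 = 15.333 mas = 0.015333 arcsec.
d_max = 1/p_min = 1/0.015333 = 65.219 pc.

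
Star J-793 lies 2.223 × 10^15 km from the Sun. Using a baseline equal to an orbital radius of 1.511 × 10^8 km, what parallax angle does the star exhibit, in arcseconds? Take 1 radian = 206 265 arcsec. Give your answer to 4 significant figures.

θ ≈ B/d = (1.511 × 10^8) / (2.223 × 10^15) = 6.7971 × 10^-8 rad.
In arcseconds: 6.7971 × 10^-8 × 206265 = 0.01402″.

0.01402 arcsec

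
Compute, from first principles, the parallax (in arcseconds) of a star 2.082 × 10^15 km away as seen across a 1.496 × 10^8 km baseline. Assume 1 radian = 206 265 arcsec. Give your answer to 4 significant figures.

θ ≈ B/d = (1.496 × 10^8) / (2.082 × 10^15) = 7.1854 × 10^-8 rad.
In arcseconds: 7.1854 × 10^-8 × 206265 = 0.014821″.

0.01482 arcsec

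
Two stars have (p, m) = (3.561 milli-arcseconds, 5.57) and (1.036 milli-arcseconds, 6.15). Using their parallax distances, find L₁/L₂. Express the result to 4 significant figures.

d₁ = 1/p₁ = 1/0.003561″ = 280.82 pc; d₂ = 1/p₂ = 1/0.001036″ = 965.25 pc.
M₁ = m₁ − 5 log₁₀ d₁ + 5 = 5.57 − 12.2421 + 5 = -1.6721.
M₂ = 6.15 − 14.9232 + 5 = -3.7732.
L₁/L₂ = 10^(0.4(M₂ − M₁)) = 10^(0.4 × (-2.1011)) = 10^(-0.84044) = 0.1444.

L₁/L₂ = 0.1444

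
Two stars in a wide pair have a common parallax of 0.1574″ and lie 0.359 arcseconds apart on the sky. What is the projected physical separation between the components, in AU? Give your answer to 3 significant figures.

2.28 AU

d = 1/p = 1/0.1574″ = 6.3532 pc.
At distance d (pc), an angle of θ arcsec spans θ·d AU: s = 0.359 × 6.3532 = 2.2808 AU.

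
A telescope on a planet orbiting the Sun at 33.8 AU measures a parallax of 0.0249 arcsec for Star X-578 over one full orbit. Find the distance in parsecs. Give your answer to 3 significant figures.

1360 pc

With baseline B (in AU) and parallax p (in arcsec), d = B/p parsecs.
d = 33.8 / 0.0249 = 1357.4 pc.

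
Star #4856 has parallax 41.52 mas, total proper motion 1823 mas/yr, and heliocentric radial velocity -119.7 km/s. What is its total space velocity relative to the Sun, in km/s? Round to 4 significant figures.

d = 1/p = 1/0.04152″ = 24.085 pc.
μ = 1823 mas/yr = 1.823 ″/yr.
v_t = 4.740 μ d = 4.740 × 1.823 × 24.085 = 208.12 km/s.
v = √(v_r² + v_t²) = √((-119.7)² + 208.12²) = √57642 = 240.09 km/s.

240.1 km/s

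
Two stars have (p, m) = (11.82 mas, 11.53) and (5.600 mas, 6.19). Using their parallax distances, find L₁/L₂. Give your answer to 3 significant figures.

L₁/L₂ = 0.00164

d₁ = 1/p₁ = 1/0.01182″ = 84.602 pc; d₂ = 1/p₂ = 1/0.005600″ = 178.57 pc.
M₁ = m₁ − 5 log₁₀ d₁ + 5 = 11.53 − 9.6369 + 5 = 6.8931.
M₂ = 6.19 − 11.2590 + 5 = -0.0690.
L₁/L₂ = 10^(0.4(M₂ − M₁)) = 10^(0.4 × (-6.9621)) = 10^(-2.78484) = 0.0016412.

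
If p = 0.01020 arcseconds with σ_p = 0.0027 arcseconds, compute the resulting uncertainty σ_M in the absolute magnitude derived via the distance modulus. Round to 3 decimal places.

σ_M = 0.575 mag

M = m − 5 log₁₀ d + 5 = m + 5 log₁₀ p + 5, so ∂M/∂p = 5/(p ln 10).
σ_M = (5/ln 10) · (σ_p/p) = 2.1715 × 0.0027/0.01020 = 2.1715 × 0.26471 = 0.57482.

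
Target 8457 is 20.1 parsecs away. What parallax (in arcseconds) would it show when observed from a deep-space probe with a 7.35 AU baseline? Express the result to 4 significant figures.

p (arcsec) = B (AU) / d (pc).
p = 7.35 / 20.1 = 0.36567 arcsec.

0.3657 arcsec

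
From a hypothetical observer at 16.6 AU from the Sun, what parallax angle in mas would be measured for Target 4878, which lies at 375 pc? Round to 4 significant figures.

44.27 mas

p (arcsec) = B (AU) / d (pc).
p = 16.6 / 375 = 0.044267 arcsec = 44.267 mas.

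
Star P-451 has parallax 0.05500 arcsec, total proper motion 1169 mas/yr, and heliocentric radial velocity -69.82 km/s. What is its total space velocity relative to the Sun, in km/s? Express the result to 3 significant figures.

123 km/s

d = 1/p = 1/0.05500″ = 18.182 pc.
μ = 1169 mas/yr = 1.169 ″/yr.
v_t = 4.740 μ d = 4.740 × 1.169 × 18.182 = 100.75 km/s.
v = √(v_r² + v_t²) = √((-69.82)² + 100.75²) = √15025.4 = 122.58 km/s.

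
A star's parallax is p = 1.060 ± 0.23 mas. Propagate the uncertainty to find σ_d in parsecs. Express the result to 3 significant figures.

205 pc

d = 1/p, so σ_d = σ_p / p².
σ_d = 0.000230 / (0.001060)² = 0.000230 / 0.0000011236 = 204.7 pc.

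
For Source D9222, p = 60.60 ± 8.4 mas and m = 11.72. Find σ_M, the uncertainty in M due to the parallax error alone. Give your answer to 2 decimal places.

M = m − 5 log₁₀ d + 5 = m + 5 log₁₀ p + 5, so ∂M/∂p = 5/(p ln 10).
σ_M = (5/ln 10) · (σ_p/p) = 2.1715 × 8.4/60.60 = 2.1715 × 0.13861 = 0.30099.

σ_M = 0.30 mag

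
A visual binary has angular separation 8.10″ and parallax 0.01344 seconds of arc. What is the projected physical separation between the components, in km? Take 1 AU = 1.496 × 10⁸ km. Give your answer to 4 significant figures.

d = 1/p = 1/0.01344″ = 74.405 pc.
At distance d (pc), an angle of θ arcsec spans θ·d AU: s = 8.10 × 74.405 = 602.68 AU.
= 602.68 × 1.496 × 10⁸ km = 9.0161 × 10^10 km.

9.016 × 10^10 km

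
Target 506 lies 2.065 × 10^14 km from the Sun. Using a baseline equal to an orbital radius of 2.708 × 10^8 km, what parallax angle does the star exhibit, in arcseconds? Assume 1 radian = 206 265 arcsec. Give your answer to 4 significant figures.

θ ≈ B/d = (2.708 × 10^8) / (2.065 × 10^14) = 1.3114 × 10^-6 rad.
In arcseconds: 1.3114 × 10^-6 × 206265 = 0.2705″.

0.2705 arcsec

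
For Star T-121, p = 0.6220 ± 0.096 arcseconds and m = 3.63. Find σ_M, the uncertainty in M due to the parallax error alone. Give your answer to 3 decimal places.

σ_M = 0.335 mag

M = m − 5 log₁₀ d + 5 = m + 5 log₁₀ p + 5, so ∂M/∂p = 5/(p ln 10).
σ_M = (5/ln 10) · (σ_p/p) = 2.1715 × 0.096/0.6220 = 2.1715 × 0.15434 = 0.33515.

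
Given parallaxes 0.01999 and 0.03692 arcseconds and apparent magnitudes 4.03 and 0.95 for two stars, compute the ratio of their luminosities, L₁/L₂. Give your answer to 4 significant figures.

L₁/L₂ = 0.1999

d₁ = 1/p₁ = 1/0.01999″ = 50.025 pc; d₂ = 1/p₂ = 1/0.03692″ = 27.086 pc.
M₁ = m₁ − 5 log₁₀ d₁ + 5 = 4.03 − 8.4959 + 5 = 0.5341.
M₂ = 0.95 − 7.1637 + 5 = -1.2137.
L₁/L₂ = 10^(0.4(M₂ − M₁)) = 10^(0.4 × (-1.7478)) = 10^(-0.69912) = 0.19993.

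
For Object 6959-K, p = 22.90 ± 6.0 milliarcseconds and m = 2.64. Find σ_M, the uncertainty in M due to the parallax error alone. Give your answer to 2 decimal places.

σ_M = 0.57 mag

M = m − 5 log₁₀ d + 5 = m + 5 log₁₀ p + 5, so ∂M/∂p = 5/(p ln 10).
σ_M = (5/ln 10) · (σ_p/p) = 2.1715 × 6.0/22.90 = 2.1715 × 0.26201 = 0.56895.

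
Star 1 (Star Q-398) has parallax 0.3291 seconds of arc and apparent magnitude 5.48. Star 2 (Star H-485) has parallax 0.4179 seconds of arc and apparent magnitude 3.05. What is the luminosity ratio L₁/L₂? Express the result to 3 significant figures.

L₁/L₂ = 0.172

d₁ = 1/p₁ = 1/0.3291″ = 3.0386 pc; d₂ = 1/p₂ = 1/0.4179″ = 2.3929 pc.
M₁ = m₁ − 5 log₁₀ d₁ + 5 = 5.48 − 2.4134 + 5 = 8.0666.
M₂ = 3.05 − 1.8946 + 5 = 6.1554.
L₁/L₂ = 10^(0.4(M₂ − M₁)) = 10^(0.4 × (-1.9112)) = 10^(-0.76448) = 0.172.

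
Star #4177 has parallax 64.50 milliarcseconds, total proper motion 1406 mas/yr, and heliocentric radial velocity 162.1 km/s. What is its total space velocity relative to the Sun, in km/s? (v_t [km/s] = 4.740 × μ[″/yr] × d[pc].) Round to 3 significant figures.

d = 1/p = 1/0.06450″ = 15.504 pc.
μ = 1406 mas/yr = 1.406 ″/yr.
v_t = 4.740 μ d = 4.740 × 1.406 × 15.504 = 103.33 km/s.
v = √(v_r² + v_t²) = √(162.1² + 103.33²) = √36953.5 = 192.23 km/s.

192 km/s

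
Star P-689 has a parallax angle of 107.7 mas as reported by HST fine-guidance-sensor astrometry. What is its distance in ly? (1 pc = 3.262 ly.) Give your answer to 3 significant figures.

p = 107.7 mas = 0.1077 arcsec.
d = 1/p = 1/0.1077 = 9.2851 pc.
In light-years: 9.2851 × 3.262 = 30.288 ly.

30.3 ly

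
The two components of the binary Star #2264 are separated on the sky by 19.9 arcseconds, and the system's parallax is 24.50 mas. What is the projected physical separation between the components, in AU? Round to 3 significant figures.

d = 1/p = 1/0.02450″ = 40.816 pc.
At distance d (pc), an angle of θ arcsec spans θ·d AU: s = 19.9 × 40.816 = 812.24 AU.

812 AU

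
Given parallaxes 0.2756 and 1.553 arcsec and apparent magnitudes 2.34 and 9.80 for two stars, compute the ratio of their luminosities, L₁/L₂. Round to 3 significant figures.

L₁/L₂ = 30600

d₁ = 1/p₁ = 1/0.2756″ = 3.6284 pc; d₂ = 1/p₂ = 1/1.553″ = 0.64392 pc.
M₁ = m₁ − 5 log₁₀ d₁ + 5 = 2.34 − 2.7986 + 5 = 4.5414.
M₂ = 9.80 − (-0.9558) + 5 = 15.7558.
L₁/L₂ = 10^(0.4(M₂ − M₁)) = 10^(0.4 × 11.2144) = 10^4.48576 = 30603.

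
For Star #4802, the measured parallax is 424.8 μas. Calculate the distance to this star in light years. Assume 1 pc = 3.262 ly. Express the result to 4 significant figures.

7679 light years

p = 424.8 μas = 0.0004248 arcsec.
d = 1/p = 1/0.0004248 = 2354 pc.
In light-years: 2354 × 3.262 = 7678.7 ly.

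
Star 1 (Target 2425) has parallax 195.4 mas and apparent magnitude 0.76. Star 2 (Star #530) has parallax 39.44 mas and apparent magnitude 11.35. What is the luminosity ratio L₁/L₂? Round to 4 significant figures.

d₁ = 1/p₁ = 1/0.1954″ = 5.1177 pc; d₂ = 1/p₂ = 1/0.03944″ = 25.355 pc.
M₁ = m₁ − 5 log₁₀ d₁ + 5 = 0.76 − 3.5454 + 5 = 2.2146.
M₂ = 11.35 − 7.0203 + 5 = 9.3297.
L₁/L₂ = 10^(0.4(M₂ − M₁)) = 10^(0.4 × 7.1151) = 10^2.84604 = 701.52.

L₁/L₂ = 701.5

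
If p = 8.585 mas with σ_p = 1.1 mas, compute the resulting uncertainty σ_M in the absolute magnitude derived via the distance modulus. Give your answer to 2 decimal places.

M = m − 5 log₁₀ d + 5 = m + 5 log₁₀ p + 5, so ∂M/∂p = 5/(p ln 10).
σ_M = (5/ln 10) · (σ_p/p) = 2.1715 × 1.1/8.585 = 2.1715 × 0.12813 = 0.27823.

σ_M = 0.28 mag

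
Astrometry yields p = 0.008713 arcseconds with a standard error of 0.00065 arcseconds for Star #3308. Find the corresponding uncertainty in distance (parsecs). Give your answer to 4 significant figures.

8.562 pc

d = 1/p, so σ_d = σ_p / p².
σ_d = 0.000650 / (0.008713)² = 0.000650 / 0.000075916 = 8.5621 pc.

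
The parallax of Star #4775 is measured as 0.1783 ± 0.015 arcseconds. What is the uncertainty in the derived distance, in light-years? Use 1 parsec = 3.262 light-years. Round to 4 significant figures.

1.539 ly

d = 1/p, so σ_d = σ_p / p².
σ_d = 0.0150 / (0.1783)² = 0.0150 / 0.031791 = 0.47183 pc = 0.47183 × 3.262 ly = 1.5391 ly.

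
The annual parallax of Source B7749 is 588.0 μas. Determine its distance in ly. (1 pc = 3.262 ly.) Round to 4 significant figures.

5548 ly

p = 588.0 μas = 0.0005880 arcsec.
d = 1/p = 1/0.0005880 = 1700.7 pc.
In light-years: 1700.7 × 3.262 = 5547.7 ly.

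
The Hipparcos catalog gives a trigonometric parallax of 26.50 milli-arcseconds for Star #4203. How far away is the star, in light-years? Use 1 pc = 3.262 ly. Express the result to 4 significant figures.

123.1 light years

p = 26.50 milli-arcseconds = 0.02650 arcsec.
d = 1/p = 1/0.02650 = 37.736 pc.
In light-years: 37.736 × 3.262 = 123.09 ly.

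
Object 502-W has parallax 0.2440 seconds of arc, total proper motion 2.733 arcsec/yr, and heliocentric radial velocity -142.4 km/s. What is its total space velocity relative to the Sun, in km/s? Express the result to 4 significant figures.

152.0 km/s

d = 1/p = 1/0.2440″ = 4.0984 pc.
v_t = 4.740 μ d = 4.740 × 2.733 × 4.0984 = 53.092 km/s.
v = √(v_r² + v_t²) = √((-142.4)² + 53.092²) = √23096.5 = 151.98 km/s.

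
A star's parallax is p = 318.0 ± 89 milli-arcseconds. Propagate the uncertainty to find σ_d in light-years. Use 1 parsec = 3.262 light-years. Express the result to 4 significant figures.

d = 1/p, so σ_d = σ_p / p².
σ_d = 0.0890 / (0.3180)² = 0.0890 / 0.10112 = 0.88014 pc = 0.88014 × 3.262 ly = 2.871 ly.

2.871 ly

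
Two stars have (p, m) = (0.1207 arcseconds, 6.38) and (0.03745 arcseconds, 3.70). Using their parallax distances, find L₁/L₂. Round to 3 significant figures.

L₁/L₂ = 0.00816

d₁ = 1/p₁ = 1/0.1207″ = 8.285 pc; d₂ = 1/p₂ = 1/0.03745″ = 26.702 pc.
M₁ = m₁ − 5 log₁₀ d₁ + 5 = 6.38 − 4.5915 + 5 = 6.7885.
M₂ = 3.70 − 7.1327 + 5 = 1.5673.
L₁/L₂ = 10^(0.4(M₂ − M₁)) = 10^(0.4 × (-5.2212)) = 10^(-2.08848) = 0.0081568.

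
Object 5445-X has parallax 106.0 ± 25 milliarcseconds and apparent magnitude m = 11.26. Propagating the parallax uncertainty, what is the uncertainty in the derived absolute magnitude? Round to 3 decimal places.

σ_M = 0.512 mag

M = m − 5 log₁₀ d + 5 = m + 5 log₁₀ p + 5, so ∂M/∂p = 5/(p ln 10).
σ_M = (5/ln 10) · (σ_p/p) = 2.1715 × 25/106.0 = 2.1715 × 0.23585 = 0.51215.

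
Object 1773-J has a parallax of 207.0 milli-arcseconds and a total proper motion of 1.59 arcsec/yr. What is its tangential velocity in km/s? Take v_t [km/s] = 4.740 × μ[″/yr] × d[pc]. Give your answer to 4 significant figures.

d = 1/p = 1/0.2070″ = 4.8309 pc.
v_t = 4.74 × μ × d = 4.74 × 1.59 × 4.8309 = 36.409 km/s.

36.41 km/s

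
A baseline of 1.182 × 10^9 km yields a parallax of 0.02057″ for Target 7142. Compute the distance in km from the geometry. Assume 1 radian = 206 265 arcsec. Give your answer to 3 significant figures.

θ = 0.02057″ = 0.02057/206265 = 9.9726 × 10^-8 rad.
d = B/θ = (1.182 × 10^9) / (9.9726 × 10^-8) = 1.1852 × 10^16 km.

1.19 × 10^16 km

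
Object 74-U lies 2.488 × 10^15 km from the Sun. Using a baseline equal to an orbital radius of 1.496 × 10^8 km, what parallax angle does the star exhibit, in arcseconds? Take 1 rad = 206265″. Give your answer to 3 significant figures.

θ ≈ B/d = (1.496 × 10^8) / (2.488 × 10^15) = 6.0129 × 10^-8 rad.
In arcseconds: 6.0129 × 10^-8 × 206265 = 0.012403″.

0.0124 arcsec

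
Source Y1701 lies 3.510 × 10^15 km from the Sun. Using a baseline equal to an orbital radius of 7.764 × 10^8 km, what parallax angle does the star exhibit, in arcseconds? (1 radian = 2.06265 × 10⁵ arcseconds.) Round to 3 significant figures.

θ ≈ B/d = (7.764 × 10^8) / (3.510 × 10^15) = 2.2120 × 10^-7 rad.
In arcseconds: 2.2120 × 10^-7 × 206265 = 0.045626″.

0.0456 arcsec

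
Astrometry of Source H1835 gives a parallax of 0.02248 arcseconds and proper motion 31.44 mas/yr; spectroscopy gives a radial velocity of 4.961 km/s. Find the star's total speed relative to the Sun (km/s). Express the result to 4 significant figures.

d = 1/p = 1/0.02248″ = 44.484 pc.
μ = 31.44 mas/yr = 0.03144 ″/yr.
v_t = 4.740 μ d = 4.740 × 0.03144 × 44.484 = 6.6293 km/s.
v = √(v_r² + v_t²) = √(4.961² + 6.6293²) = √68.5591 = 8.28 km/s.

8.280 km/s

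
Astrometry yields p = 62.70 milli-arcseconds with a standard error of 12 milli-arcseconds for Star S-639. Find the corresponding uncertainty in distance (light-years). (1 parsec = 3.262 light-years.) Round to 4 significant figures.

9.957 ly

d = 1/p, so σ_d = σ_p / p².
σ_d = 0.0120 / (0.06270)² = 0.0120 / 0.0039313 = 3.0524 pc = 3.0524 × 3.262 ly = 9.9569 ly.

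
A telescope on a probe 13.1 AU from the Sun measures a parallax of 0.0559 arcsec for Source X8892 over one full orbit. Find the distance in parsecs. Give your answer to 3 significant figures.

234 pc

With baseline B (in AU) and parallax p (in arcsec), d = B/p parsecs.
d = 13.1 / 0.0559 = 234.35 pc.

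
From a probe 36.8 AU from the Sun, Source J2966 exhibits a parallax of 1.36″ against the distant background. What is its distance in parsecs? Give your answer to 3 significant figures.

With baseline B (in AU) and parallax p (in arcsec), d = B/p parsecs.
d = 36.8 / 1.36 = 27.059 pc.

27.1 pc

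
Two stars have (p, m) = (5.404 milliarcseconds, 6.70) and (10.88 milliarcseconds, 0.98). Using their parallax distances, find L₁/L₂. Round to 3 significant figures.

L₁/L₂ = 0.0209

d₁ = 1/p₁ = 1/0.005404″ = 185.05 pc; d₂ = 1/p₂ = 1/0.01088″ = 91.912 pc.
M₁ = m₁ − 5 log₁₀ d₁ + 5 = 6.70 − 11.3364 + 5 = 0.3636.
M₂ = 0.98 − 9.8169 + 5 = -3.8369.
L₁/L₂ = 10^(0.4(M₂ − M₁)) = 10^(0.4 × (-4.2005)) = 10^(-1.68020) = 0.020883.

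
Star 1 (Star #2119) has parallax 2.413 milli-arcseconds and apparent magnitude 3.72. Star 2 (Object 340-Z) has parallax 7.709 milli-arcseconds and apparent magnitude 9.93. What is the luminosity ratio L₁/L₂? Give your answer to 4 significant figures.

d₁ = 1/p₁ = 1/0.002413″ = 414.42 pc; d₂ = 1/p₂ = 1/0.007709″ = 129.72 pc.
M₁ = m₁ − 5 log₁₀ d₁ + 5 = 3.72 − 13.0872 + 5 = -4.3672.
M₂ = 9.93 − 10.5650 + 5 = 4.3650.
L₁/L₂ = 10^(0.4(M₂ − M₁)) = 10^(0.4 × 8.7322) = 10^3.49288 = 3110.9.

L₁/L₂ = 3111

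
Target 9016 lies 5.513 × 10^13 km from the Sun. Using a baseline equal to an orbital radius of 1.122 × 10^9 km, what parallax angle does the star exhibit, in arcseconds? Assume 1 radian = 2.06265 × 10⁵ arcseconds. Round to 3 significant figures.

4.20 arcsec

θ ≈ B/d = (1.122 × 10^9) / (5.513 × 10^13) = 2.0352 × 10^-5 rad.
In arcseconds: 2.0352 × 10^-5 × 206265 = 4.1979″.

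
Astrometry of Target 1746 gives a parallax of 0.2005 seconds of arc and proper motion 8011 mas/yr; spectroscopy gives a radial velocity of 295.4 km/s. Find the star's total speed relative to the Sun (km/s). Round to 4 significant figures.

d = 1/p = 1/0.2005″ = 4.9875 pc.
μ = 8011 mas/yr = 8.011 ″/yr.
v_t = 4.740 μ d = 4.740 × 8.011 × 4.9875 = 189.39 km/s.
v = √(v_r² + v_t²) = √(295.4² + 189.39²) = √123130 = 350.9 km/s.

350.9 km/s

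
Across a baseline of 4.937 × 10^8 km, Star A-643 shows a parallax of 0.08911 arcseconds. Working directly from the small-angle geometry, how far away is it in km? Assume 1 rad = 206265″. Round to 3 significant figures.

1.14 × 10^15 km

θ = 0.08911″ = 0.08911/206265 = 4.3202 × 10^-7 rad.
d = B/θ = (4.937 × 10^8) / (4.3202 × 10^-7) = 1.1428 × 10^15 km.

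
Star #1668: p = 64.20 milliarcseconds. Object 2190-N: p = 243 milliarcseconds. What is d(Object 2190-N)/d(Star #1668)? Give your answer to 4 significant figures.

0.2642

Since d = 1/p, d_B/d_A = p_A/p_B.
= 64.20 / 243 = 0.2642.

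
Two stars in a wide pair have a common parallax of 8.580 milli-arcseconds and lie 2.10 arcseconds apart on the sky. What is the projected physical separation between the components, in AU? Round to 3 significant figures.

d = 1/p = 1/0.008580″ = 116.55 pc.
At distance d (pc), an angle of θ arcsec spans θ·d AU: s = 2.10 × 116.55 = 244.76 AU.

245 AU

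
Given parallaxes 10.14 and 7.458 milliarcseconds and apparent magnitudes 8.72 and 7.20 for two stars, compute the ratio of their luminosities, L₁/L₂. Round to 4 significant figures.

d₁ = 1/p₁ = 1/0.01014″ = 98.619 pc; d₂ = 1/p₂ = 1/0.007458″ = 134.08 pc.
M₁ = m₁ − 5 log₁₀ d₁ + 5 = 8.72 − 9.9698 + 5 = 3.7502.
M₂ = 7.20 − 10.6368 + 5 = 1.5632.
L₁/L₂ = 10^(0.4(M₂ − M₁)) = 10^(0.4 × (-2.1870)) = 10^(-0.87480) = 0.13341.

L₁/L₂ = 0.1334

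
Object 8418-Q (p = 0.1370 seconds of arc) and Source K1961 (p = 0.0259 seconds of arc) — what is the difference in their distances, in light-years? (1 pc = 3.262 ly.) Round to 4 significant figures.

d_A = 1/0.1370″ = 7.2993 pc; d_B = 1/0.02590″ = 38.61 pc.
|d_B − d_A| = |38.61 − 7.2993| = 31.311 pc = 31.311 × 3.262 ly = 102.14 ly.

102.1 ly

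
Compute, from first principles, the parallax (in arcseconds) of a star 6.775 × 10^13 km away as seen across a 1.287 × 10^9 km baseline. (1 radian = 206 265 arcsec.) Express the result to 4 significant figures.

θ ≈ B/d = (1.287 × 10^9) / (6.775 × 10^13) = 1.8996 × 10^-5 rad.
In arcseconds: 1.8996 × 10^-5 × 206265 = 3.9182″.

3.918 arcsec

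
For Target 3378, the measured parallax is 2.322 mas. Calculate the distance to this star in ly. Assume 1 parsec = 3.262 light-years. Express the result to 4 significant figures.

1405 ly

p = 2.322 mas = 0.002322 arcsec.
d = 1/p = 1/0.002322 = 430.66 pc.
In light-years: 430.66 × 3.262 = 1404.8 ly.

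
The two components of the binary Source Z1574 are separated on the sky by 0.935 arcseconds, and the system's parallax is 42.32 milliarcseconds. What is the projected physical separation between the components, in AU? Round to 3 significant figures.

d = 1/p = 1/0.04232″ = 23.629 pc.
At distance d (pc), an angle of θ arcsec spans θ·d AU: s = 0.935 × 23.629 = 22.093 AU.

22.1 AU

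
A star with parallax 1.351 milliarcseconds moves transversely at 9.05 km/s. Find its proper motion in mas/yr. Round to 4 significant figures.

2.579 mas/yr

d = 1/p = 1/0.001351″ = 740.19 pc.
μ = v_t / (4.74 d) = 9.05 / (4.74 × 740.19) = 9.05 / 3508.5 = 0.0025794 ″/yr = 2.5794 mas/yr.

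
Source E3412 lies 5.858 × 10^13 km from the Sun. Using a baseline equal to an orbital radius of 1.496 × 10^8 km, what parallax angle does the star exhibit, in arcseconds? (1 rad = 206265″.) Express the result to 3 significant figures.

0.527 arcsec

θ ≈ B/d = (1.496 × 10^8) / (5.858 × 10^13) = 2.5538 × 10^-6 rad.
In arcseconds: 2.5538 × 10^-6 × 206265 = 0.52676″.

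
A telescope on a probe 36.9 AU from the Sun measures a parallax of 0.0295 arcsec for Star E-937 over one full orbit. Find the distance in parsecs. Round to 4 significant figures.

With baseline B (in AU) and parallax p (in arcsec), d = B/p parsecs.
d = 36.9 / 0.0295 = 1250.8 pc.

1251 pc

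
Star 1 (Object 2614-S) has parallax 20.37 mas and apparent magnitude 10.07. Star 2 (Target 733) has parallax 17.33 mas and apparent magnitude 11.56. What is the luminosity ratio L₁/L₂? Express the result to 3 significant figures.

d₁ = 1/p₁ = 1/0.02037″ = 49.092 pc; d₂ = 1/p₂ = 1/0.01733″ = 57.703 pc.
M₁ = m₁ − 5 log₁₀ d₁ + 5 = 10.07 − 8.4551 + 5 = 6.6149.
M₂ = 11.56 − 8.8060 + 5 = 7.7540.
L₁/L₂ = 10^(0.4(M₂ − M₁)) = 10^(0.4 × 1.1391) = 10^0.45564 = 2.8552.

L₁/L₂ = 2.86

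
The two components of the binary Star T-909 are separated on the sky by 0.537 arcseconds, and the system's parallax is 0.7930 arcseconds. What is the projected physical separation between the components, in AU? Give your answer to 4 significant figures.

d = 1/p = 1/0.7930″ = 1.261 pc.
At distance d (pc), an angle of θ arcsec spans θ·d AU: s = 0.537 × 1.261 = 0.67716 AU.

0.6772 AU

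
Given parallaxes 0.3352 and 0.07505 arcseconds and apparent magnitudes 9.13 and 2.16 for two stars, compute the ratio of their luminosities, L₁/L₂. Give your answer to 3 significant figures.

d₁ = 1/p₁ = 1/0.3352″ = 2.9833 pc; d₂ = 1/p₂ = 1/0.07505″ = 13.324 pc.
M₁ = m₁ − 5 log₁₀ d₁ + 5 = 9.13 − 2.3735 + 5 = 11.7565.
M₂ = 2.16 − 5.6232 + 5 = 1.5368.
L₁/L₂ = 10^(0.4(M₂ − M₁)) = 10^(0.4 × (-10.2197)) = 10^(-4.08788) = 0.000081681.

L₁/L₂ = 8.17 × 10^-5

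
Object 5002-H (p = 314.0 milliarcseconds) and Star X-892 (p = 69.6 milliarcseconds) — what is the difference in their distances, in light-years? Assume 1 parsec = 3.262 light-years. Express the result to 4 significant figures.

d_A = 1/0.3140″ = 3.1847 pc; d_B = 1/0.06960″ = 14.368 pc.
|d_B − d_A| = |14.368 − 3.1847| = 11.183 pc = 11.183 × 3.262 ly = 36.479 ly.

36.48 ly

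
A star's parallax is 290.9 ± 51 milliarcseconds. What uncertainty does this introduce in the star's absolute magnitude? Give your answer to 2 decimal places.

M = m − 5 log₁₀ d + 5 = m + 5 log₁₀ p + 5, so ∂M/∂p = 5/(p ln 10).
σ_M = (5/ln 10) · (σ_p/p) = 2.1715 × 51/290.9 = 2.1715 × 0.17532 = 0.38071.

σ_M = 0.38 mag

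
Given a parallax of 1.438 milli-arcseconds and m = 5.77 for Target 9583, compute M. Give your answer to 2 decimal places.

M = -3.44

d = 1/p = 1/0.001438″ = 695.41 pc.
m − M = 5 log₁₀(695.41) − 5 = 14.2112 − 5 = 9.2112.
M = m − (m − M) = 5.77 − 9.2112 = -3.44.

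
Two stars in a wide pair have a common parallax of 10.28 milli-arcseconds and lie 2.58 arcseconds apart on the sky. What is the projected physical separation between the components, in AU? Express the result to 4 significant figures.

251.0 AU

d = 1/p = 1/0.01028″ = 97.276 pc.
At distance d (pc), an angle of θ arcsec spans θ·d AU: s = 2.58 × 97.276 = 250.97 AU.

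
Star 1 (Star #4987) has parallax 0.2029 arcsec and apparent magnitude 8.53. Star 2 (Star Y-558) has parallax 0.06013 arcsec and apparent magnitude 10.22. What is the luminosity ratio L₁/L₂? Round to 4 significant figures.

d₁ = 1/p₁ = 1/0.2029″ = 4.9285 pc; d₂ = 1/p₂ = 1/0.06013″ = 16.631 pc.
M₁ = m₁ − 5 log₁₀ d₁ + 5 = 8.53 − 3.4636 + 5 = 10.0664.
M₂ = 10.22 − 6.1046 + 5 = 9.1154.
L₁/L₂ = 10^(0.4(M₂ − M₁)) = 10^(0.4 × (-0.9510)) = 10^(-0.38040) = 0.41649.

L₁/L₂ = 0.4165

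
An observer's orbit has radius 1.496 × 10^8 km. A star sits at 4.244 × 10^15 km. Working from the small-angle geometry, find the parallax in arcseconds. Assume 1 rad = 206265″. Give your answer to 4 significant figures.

0.007271 arcsec

θ ≈ B/d = (1.496 × 10^8) / (4.244 × 10^15) = 3.5250 × 10^-8 rad.
In arcseconds: 3.5250 × 10^-8 × 206265 = 0.0072708″.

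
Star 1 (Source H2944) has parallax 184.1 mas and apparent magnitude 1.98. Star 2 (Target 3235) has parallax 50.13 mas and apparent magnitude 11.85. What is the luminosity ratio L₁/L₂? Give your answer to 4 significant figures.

L₁/L₂ = 657.8

d₁ = 1/p₁ = 1/0.1841″ = 5.4318 pc; d₂ = 1/p₂ = 1/0.05013″ = 19.948 pc.
M₁ = m₁ − 5 log₁₀ d₁ + 5 = 1.98 − 3.6747 + 5 = 3.3053.
M₂ = 11.85 − 6.4995 + 5 = 10.3505.
L₁/L₂ = 10^(0.4(M₂ − M₁)) = 10^(0.4 × 7.0452) = 10^2.81808 = 657.78.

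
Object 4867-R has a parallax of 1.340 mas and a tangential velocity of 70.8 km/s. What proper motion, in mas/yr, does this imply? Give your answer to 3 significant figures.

20.0 mas/yr

d = 1/p = 1/0.001340″ = 746.27 pc.
μ = v_t / (4.74 d) = 70.8 / (4.74 × 746.27) = 70.8 / 3537.3 = 0.020015 ″/yr = 20.015 mas/yr.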